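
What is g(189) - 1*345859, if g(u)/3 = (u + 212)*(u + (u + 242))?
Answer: 400001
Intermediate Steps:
g(u) = 3*(212 + u)*(242 + 2*u) (g(u) = 3*((u + 212)*(u + (u + 242))) = 3*((212 + u)*(u + (242 + u))) = 3*((212 + u)*(242 + 2*u)) = 3*(212 + u)*(242 + 2*u))
g(189) - 1*345859 = (153912 + 6*189**2 + 1998*189) - 1*345859 = (153912 + 6*35721 + 377622) - 345859 = (153912 + 214326 + 377622) - 345859 = 745860 - 345859 = 400001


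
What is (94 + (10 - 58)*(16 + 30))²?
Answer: 4468996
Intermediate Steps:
(94 + (10 - 58)*(16 + 30))² = (94 - 48*46)² = (94 - 2208)² = (-2114)² = 4468996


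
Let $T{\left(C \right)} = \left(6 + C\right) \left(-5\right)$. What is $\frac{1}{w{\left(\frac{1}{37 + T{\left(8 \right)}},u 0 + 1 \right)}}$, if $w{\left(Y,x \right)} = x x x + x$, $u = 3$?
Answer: $\frac{1}{2} \approx 0.5$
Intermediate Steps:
$T{\left(C \right)} = -30 - 5 C$
$w{\left(Y,x \right)} = x + x^{3}$ ($w{\left(Y,x \right)} = x^{2} x + x = x^{3} + x = x + x^{3}$)
$\frac{1}{w{\left(\frac{1}{37 + T{\left(8 \right)}},u 0 + 1 \right)}} = \frac{1}{\left(3 \cdot 0 + 1\right) + \left(3 \cdot 0 + 1\right)^{3}} = \frac{1}{\left(0 + 1\right) + \left(0 + 1\right)^{3}} = \frac{1}{1 + 1^{3}} = \frac{1}{1 + 1} = \frac{1}{2}$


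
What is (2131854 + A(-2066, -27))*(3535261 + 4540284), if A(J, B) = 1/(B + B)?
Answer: 929657669087675/54 ≈ 1.7216e+13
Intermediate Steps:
A(J, B) = 1/(2*B)
(2131854 + A(-2066, -27))*(3535261 + 4540284) = (2131854 + (½)/(-27))*(3535261 + 4540284) = (2131854 + (½)*(-1/27))*8075545 = (2131854 - 1/54)*8075545 = (115120115/54)*8075545 = 929657669087675/54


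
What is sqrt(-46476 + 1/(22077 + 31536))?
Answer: I*sqrt(14843162857159)/17871 ≈ 215.58*I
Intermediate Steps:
sqrt(-46476 + 1/(22077 + 31536)) = sqrt(-46476 + 1/53613) = sqrt(-2491717787/53613) = I*sqrt(14843162857159)/17871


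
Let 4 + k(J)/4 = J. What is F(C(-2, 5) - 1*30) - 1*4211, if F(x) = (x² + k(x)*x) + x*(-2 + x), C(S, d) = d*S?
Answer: 6109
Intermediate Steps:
C(S, d) = S*d
k(J) = -16 + 4*J
F(x) = x² + x*(-16 + 4*x) + x*(-2 + x) (F(x) = (x² + (-16 + 4*x)*x) + x*(-2 + x) = (x² + x*(-16 + 4*x)) + x*(-2 + x) = x² + x*(-16 + 4*x) + x*(-2 + x))
F(C(-2, 5) - 1*30) - 1*4211 = 6*(-2*5 - 1*30)*(-3 + (-2*5 - 1*30)) - 1*4211 = 6*(-10 - 30)*(-3 + (-10 - 30)) - 4211 = 6*(-40)*(-3 - 40) - 4211 = 6*(-40)*(-43) - 4211 = 10320 - 4211 = 6109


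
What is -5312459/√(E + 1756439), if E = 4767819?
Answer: -5312459*√6524258/6524258 ≈ -2079.8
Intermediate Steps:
-5312459/√(E + 1756439) = -5312459/√(4767819 + 1756439) = -5312459*√6524258/6524258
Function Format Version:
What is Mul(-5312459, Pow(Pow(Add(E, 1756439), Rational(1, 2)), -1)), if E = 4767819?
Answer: Mul(Rational(-5312459, 6524258), Pow(6524258, Rational(1, 2))) ≈ -2079.8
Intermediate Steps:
Mul(-5312459, Pow(Pow(Add(E, 1756439), Rational(1, 2)), -1)) = Mul(-5312459, Pow(Pow(Add(4767819, 1756439), Rational(1, 2)), -1)) = Mul(-5312459, Pow(Pow(6524258, Rational(1, 2)), -1)) = Mul(-5312459, Mul(Rational(1, 6524258), Pow(6524258, Rational(1, 2)))) = Mul(Rational(-5312459, 6524258), Pow(6524258, Rational(1, 2)))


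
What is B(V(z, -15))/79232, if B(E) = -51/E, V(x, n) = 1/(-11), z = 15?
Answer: 561/79232 ≈ 0.0070805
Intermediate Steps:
V(x, n) = -1/11
B(V(z, -15))/79232 = -51/(-1/11)/79232 = -51*(-11)*(1/79232) = 561*(1/79232) = 561/79232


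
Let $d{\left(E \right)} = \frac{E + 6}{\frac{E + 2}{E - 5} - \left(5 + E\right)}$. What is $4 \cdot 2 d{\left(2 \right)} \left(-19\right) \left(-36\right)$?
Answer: $- \frac{131328}{25} \approx -5253.1$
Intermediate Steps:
$d{\left(E \right)} = \frac{6 + E}{-5 - E + \frac{2 + E}{-5 + E}}$ ($d{\left(E \right)} = \frac{6 + E}{\frac{2 + E}{-5 + E} - \left(5 + E\right)} = \frac{6 + E}{-5 - E + \frac{2 + E}{-5 + E}}$)
$4 \cdot 2 d{\left(2 \right)} \left(-19\right) \left(-36\right) = 4 \cdot 2 \frac{-30 + 2 + 2^{2}}{27 + 2 - 2^{2}} \left(-19\right) \left(-36\right) = 8 \frac{-30 + 2 + 4}{27 + 2 - 4} \left(-19\right) \left(-36\right) = 8 \frac{1}{27 + 2 - 4} \left(-24\right) \left(-19\right) \left(-36\right) = 8 \cdot \frac{1}{25} \left(-24\right) \left(-19\right) \left(-36\right) = 8 \left(- \frac{24}{25}\right) \left(-19\right) \left(-36\right) = \left(- \frac{192}{25}\right) \left(-19\right) \left(-36\right) = \frac{3648}{25} \left(-36\right) = - \frac{131328}{25}$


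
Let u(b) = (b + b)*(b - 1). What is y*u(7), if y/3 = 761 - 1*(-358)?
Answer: 281988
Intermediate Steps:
u(b) = 2*b*(-1 + b) (u(b) = (2*b)*(-1 + b) = 2*b*(-1 + b))
y = 3357 (y = 3*(761 - 1*(-358)) = 3*(761 + 358) = 3*1119 = 3357)
y*u(7) = 3357*(2*7*(-1 + 7)) = 3357*(2*7*6) = 3357*84 = 281988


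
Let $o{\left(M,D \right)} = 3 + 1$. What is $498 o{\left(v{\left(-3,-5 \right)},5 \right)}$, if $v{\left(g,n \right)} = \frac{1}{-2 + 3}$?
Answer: $1992$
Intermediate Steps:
$v{\left(g,n \right)} = 1$ ($v{\left(g,n \right)} = 1^{-1} = 1$)
$o{\left(M,D \right)} = 4$
$498 o{\left(v{\left(-3,-5 \right)},5 \right)} = 498 \cdot 4 = 1992$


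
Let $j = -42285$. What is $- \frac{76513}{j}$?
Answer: $\frac{76513}{42285} \approx 1.8095$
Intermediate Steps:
$- \frac{76513}{j} = - \frac{76513}{-42285} = \left(-76513\right) \left(- \frac{1}{42285}\right) = \frac{76513}{42285}$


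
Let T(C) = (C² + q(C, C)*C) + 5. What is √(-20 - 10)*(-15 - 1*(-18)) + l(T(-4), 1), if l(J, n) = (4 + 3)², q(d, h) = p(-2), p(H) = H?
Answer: 49 + 3*I*√30 ≈ 49.0 + 16.432*I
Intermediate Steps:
q(d, h) = -2
T(C) = 5 + C² - 2*C (T(C) = (C² - 2*C) + 5 = 5 + C² - 2*C)
l(J, n) = 49 (l(J, n) = 7² = 49)
√(-20 - 10)*(-15 - 1*(-18)) + l(T(-4), 1) = √(-20 - 10)*(-15 - 1*(-18)) + 49 = √(-30)*(-15 + 18) + 49 = (I*√30)*3 + 49 = 3*I*√30 + 49 = 49 + 3*I*√30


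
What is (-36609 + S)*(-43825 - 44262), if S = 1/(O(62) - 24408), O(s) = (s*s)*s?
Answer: 689844292115273/213920 ≈ 3.2248e+9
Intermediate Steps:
O(s) = s³ (O(s) = s²*s = s³)
S = 1/213920 (S = 1/(62³ - 24408) = 1/(238328 - 24408) = 1/213920 ≈ 4.6746e-6)
(-36609 + S)*(-43825 - 44262) = (-36609 + 1/213920)*(-43825 - 44262) = -7831397279/213920*(-88087) = 689844292115273/213920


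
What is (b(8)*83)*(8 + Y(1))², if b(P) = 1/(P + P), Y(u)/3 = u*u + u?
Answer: 4067/4 ≈ 1016.8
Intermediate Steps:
Y(u) = 3*u + 3*u² (Y(u) = 3*(u*u + u) = 3*(u² + u) = 3*(u + u²) = 3*u + 3*u²)
b(P) = 1/(2*P)
(b(8)*83)*(8 + Y(1))² = (((½)/8)*83)*(8 + 3*1*(1 + 1))² = (((½)*(⅛))*83)*(8 + 3*1*2)² = ((1/16)*83)*(8 + 6)² = (83/16)*14² = (83/16)*196 = 4067/4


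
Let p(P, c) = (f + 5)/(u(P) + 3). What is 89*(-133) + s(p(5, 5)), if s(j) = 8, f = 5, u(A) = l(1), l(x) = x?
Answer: -11829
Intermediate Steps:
u(A) = 1
p(P, c) = 5/2 (p(P, c) = (5 + 5)/(1 + 3) = 10/4 = 10*(¼) = 5/2)
89*(-133) + s(p(5, 5)) = 89*(-133) + 8 = -11837 + 8 = -11829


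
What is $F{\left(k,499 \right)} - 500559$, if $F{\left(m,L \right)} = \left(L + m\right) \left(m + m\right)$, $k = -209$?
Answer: $-621779$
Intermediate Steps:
$F{\left(m,L \right)} = 2 m \left(L + m\right)$ ($F{\left(m,L \right)} = \left(L + m\right) 2 m = 2 m \left(L + m\right)$)
$F{\left(k,499 \right)} - 500559 = 2 \left(-209\right) \left(499 - 209\right) - 500559 = 2 \left(-209\right) 290 - 500559 = -121220 - 500559 = -621779$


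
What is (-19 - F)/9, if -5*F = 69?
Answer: -26/45 ≈ -0.57778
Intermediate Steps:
F = -69/5 (F = -⅕*69 = -69/5 ≈ -13.800)
(-19 - F)/9 = (-19 - 1*(-69/5))/9 = (-19 + 69/5)/9 = (⅑)*(-26/5) = -26/45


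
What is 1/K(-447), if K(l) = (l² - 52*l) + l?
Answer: 1/222606 ≈ 4.4922e-6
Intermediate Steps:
K(l) = l² - 51*l
1/K(-447) = 1/(-447*(-51 - 447)) = 1/(-447*(-498)) = 1/222606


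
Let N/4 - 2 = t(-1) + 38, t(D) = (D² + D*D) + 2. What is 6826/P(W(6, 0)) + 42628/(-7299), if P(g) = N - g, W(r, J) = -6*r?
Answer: 20392919/773694 ≈ 26.358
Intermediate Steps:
t(D) = 2 + 2*D² (t(D) = (D² + D²) + 2 = 2*D² + 2 = 2 + 2*D²)
N = 176 (N = 8 + 4*((2 + 2*(-1)²) + 38) = 8 + 4*((2 + 2*1) + 38) = 8 + 4*((2 + 2) + 38) = 8 + 4*(4 + 38) = 8 + 4*42 = 8 + 168 = 176)
P(g) = 176 - g
6826/P(W(6, 0)) + 42628/(-7299) = 6826/(176 - (-6)*6) + 42628/(-7299) = 6826/(176 - 1*(-36)) + 42628*(-1/7299) = 6826/(176 + 36) - 42628/7299 = 6826/212 - 42628/7299 = 6826*(1/212) - 42628/7299 = 3413/106 - 42628/7299 = 20392919/773694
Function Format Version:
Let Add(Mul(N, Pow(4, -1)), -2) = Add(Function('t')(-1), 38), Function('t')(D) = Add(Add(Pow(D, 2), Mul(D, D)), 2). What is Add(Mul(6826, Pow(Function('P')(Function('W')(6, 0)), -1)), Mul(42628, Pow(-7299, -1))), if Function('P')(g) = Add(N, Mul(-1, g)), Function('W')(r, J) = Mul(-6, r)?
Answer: Rational(20392919, 773694) ≈ 26.358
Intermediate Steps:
Function('t')(D) = Add(2, Mul(2, Pow(D, 2))) (Function('t')(D) = Add(Add(Pow(D, 2), Pow(D, 2)), 2) = Add(Mul(2, Pow(D, 2)), 2) = Add(2, Mul(2, Pow(D, 2))))
N = 176 (N = Add(8, Mul(4, Add(Add(2, Mul(2, Pow(-1, 2))), 38))) = Add(8, Mul(4, Add(Add(2, Mul(2, 1)), 38))) = Add(8, Mul(4, Add(Add(2, 2), 38))) = Add(8, Mul(4, Add(4, 38))) = Add(8, Mul(4, 42)) = Add(8, 168) = 176)
Function('P')(g) = Add(176, Mul(-1, g))
Add(Mul(6826, Pow(Function('P')(Function('W')(6, 0)), -1)), Mul(42628, Pow(-7299, -1))) = Add(Mul(6826, Pow(Add(176, Mul(-1, Mul(-6, 6))), -1)), Mul(42628, Pow(-7299, -1))) = Add(Mul(6826, Pow(Add(176, Mul(-1, -36)), -1)), Mul(42628, Rational(-1, 7299))) = Add(Mul(6826, Pow(Add(176, 36), -1)), Rational(-42628, 7299)) = Add(Mul(6826, Pow(212, -1)), Rational(-42628, 7299)) = Add(Mul(6826, Rational(1, 212)), Rational(-42628, 7299)) = Add(Rational(3413, 106), Rational(-42628, 7299)) = Rational(20392919, 773694)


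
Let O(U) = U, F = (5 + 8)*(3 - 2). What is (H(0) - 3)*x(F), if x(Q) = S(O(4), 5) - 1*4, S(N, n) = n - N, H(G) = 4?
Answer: -3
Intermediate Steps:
F = 13 (F = 13*1 = 13)
x(Q) = -3 (x(Q) = (5 - 1*4) - 1*4 = (5 - 4) - 4 = 1 - 4 = -3)
(H(0) - 3)*x(F) = (4 - 3)*(-3) = 1*(-3) = -3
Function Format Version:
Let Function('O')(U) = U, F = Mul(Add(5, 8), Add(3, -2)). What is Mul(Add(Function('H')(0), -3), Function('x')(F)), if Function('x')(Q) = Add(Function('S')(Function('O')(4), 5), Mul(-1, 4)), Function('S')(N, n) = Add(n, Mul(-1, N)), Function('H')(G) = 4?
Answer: -3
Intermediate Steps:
F = 13 (F = Mul(13, 1) = 13)
Function('x')(Q) = -3 (Function('x')(Q) = Add(Add(5, Mul(-1, 4)), Mul(-1, 4)) = Add(Add(5, -4), -4) = Add(1, -4) = -3)
Mul(Add(Function('H')(0), -3), Function('x')(F)) = Mul(Add(4, -3), -3) = Mul(1, -3) = -3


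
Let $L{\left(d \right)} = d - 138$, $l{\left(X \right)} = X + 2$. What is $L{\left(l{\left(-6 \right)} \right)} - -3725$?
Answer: $3583$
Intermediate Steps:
$l{\left(X \right)} = 2 + X$
$L{\left(d \right)} = -138 + d$
$L{\left(l{\left(-6 \right)} \right)} - -3725 = \left(-138 + \left(2 - 6\right)\right) - -3725 = \left(-138 - 4\right) + 3725 = -142 + 3725 = 3583$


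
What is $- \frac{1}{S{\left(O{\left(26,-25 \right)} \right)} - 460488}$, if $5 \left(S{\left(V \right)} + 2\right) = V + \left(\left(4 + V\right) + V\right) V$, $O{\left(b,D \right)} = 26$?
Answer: $\frac{5}{2300968} \approx 2.173 \cdot 10^{-6}$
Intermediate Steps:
$S{\left(V \right)} = -2 + \frac{V}{5} + \frac{V \left(4 + 2 V\right)}{5}$ ($S{\left(V \right)} = -2 + \frac{V + \left(\left(4 + V\right) + V\right) V}{5} = -2 + \frac{V + \left(4 + 2 V\right) V}{5} = -2 + \frac{V + V \left(4 + 2 V\right)}{5} = -2 + \left(\frac{V}{5} + \frac{V \left(4 + 2 V\right)}{5}\right) = -2 + \frac{V}{5} + \frac{V \left(4 + 2 V\right)}{5}$)
$- \frac{1}{S{\left(O{\left(26,-25 \right)} \right)} - 460488} = - \frac{1}{\left(-2 + 26 + \frac{2 \cdot 26^{2}}{5}\right) - 460488} = - \frac{1}{\left(-2 + 26 + \frac{2}{5} \cdot 676\right) - 460488} = - \frac{1}{\left(-2 + 26 + \frac{1352}{5}\right) - 460488} = - \frac{1}{\frac{1472}{5} - 460488} = - \frac{1}{- \frac{2300968}{5}} = \left(-1\right) \left(- \frac{5}{2300968}\right) = \frac{5}{2300968}$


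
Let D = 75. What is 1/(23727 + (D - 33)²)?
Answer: 1/25491 ≈ 3.9230e-5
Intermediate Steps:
1/(23727 + (D - 33)²) = 1/(23727 + (75 - 33)²) = 1/(23727 + 42²) = 1/(23727 + 1764) = 1/25491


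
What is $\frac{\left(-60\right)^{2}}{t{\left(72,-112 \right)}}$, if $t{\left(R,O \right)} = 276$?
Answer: $\frac{300}{23} \approx 13.043$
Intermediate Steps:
$\frac{\left(-60\right)^{2}}{t{\left(72,-112 \right)}} = \frac{\left(-60\right)^{2}}{276} = 3600 \cdot \frac{1}{276} = \frac{300}{23}$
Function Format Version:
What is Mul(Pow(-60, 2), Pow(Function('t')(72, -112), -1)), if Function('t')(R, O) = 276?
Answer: Rational(300, 23) ≈ 13.043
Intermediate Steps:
Mul(Pow(-60, 2), Pow(Function('t')(72, -112), -1)) = Mul(Pow(-60, 2), Pow(276, -1)) = Mul(3600, Rational(1, 276)) = Rational(300, 23)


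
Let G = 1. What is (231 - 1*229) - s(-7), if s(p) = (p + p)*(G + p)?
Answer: -82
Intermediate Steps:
s(p) = 2*p*(1 + p) (s(p) = (p + p)*(1 + p) = (2*p)*(1 + p) = 2*p*(1 + p))
(231 - 1*229) - s(-7) = (231 - 1*229) - 2*(-7)*(1 - 7) = (231 - 229) - 2*(-7)*(-6) = 2 - 1*84 = 2 - 84 = -82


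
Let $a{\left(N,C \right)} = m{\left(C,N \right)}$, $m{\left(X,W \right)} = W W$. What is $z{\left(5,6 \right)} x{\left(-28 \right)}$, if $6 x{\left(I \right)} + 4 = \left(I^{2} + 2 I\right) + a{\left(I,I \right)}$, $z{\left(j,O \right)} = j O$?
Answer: $7540$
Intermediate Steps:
$z{\left(j,O \right)} = O j$
$m{\left(X,W \right)} = W^{2}$
$a{\left(N,C \right)} = N^{2}$
$x{\left(I \right)} = - \frac{2}{3} + \frac{I}{3} + \frac{I^{2}}{3}$ ($x{\left(I \right)} = - \frac{2}{3} + \frac{\left(I^{2} + 2 I\right) + I^{2}}{6} = - \frac{2}{3} + \frac{2 I + 2 I^{2}}{6} = - \frac{2}{3} + \left(\frac{I}{3} + \frac{I^{2}}{3}\right) = - \frac{2}{3} + \frac{I}{3} + \frac{I^{2}}{3}$)
$z{\left(5,6 \right)} x{\left(-28 \right)} = 6 \cdot 5 \left(- \frac{2}{3} + \frac{1}{3} \left(-28\right) + \frac{\left(-28\right)^{2}}{3}\right) = 30 \left(- \frac{2}{3} - \frac{28}{3} + \frac{1}{3} \cdot 784\right) = 30 \left(- \frac{2}{3} - \frac{28}{3} + \frac{784}{3}\right) = 30 \cdot \frac{754}{3} = 7540$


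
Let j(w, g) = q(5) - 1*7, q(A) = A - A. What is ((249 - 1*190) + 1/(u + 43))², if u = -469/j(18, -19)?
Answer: 42133081/12100 ≈ 3482.1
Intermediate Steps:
q(A) = 0
j(w, g) = -7 (j(w, g) = 0 - 1*7 = 0 - 7 = -7)
u = 67 (u = -469/(-7) = -469*(-⅐) = 67)
((249 - 1*190) + 1/(u + 43))² = ((249 - 1*190) + 1/(67 + 43))² = ((249 - 190) + 1/110)² = (59 + 1/110)² = (6491/110)² = 42133081/12100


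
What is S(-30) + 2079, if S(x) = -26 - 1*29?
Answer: 2024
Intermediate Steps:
S(x) = -55 (S(x) = -26 - 29 = -55)
S(-30) + 2079 = -55 + 2079 = 2024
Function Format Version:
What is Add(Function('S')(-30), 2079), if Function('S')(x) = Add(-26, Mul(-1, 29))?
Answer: 2024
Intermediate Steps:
Function('S')(x) = -55 (Function('S')(x) = Add(-26, -29) = -55)
Add(Function('S')(-30), 2079) = Add(-55, 2079) = 2024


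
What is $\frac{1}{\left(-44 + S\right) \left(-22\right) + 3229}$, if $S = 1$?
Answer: $\frac{1}{4175} \approx 0.00023952$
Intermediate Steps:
$\frac{1}{\left(-44 + S\right) \left(-22\right) + 3229} = \frac{1}{\left(-44 + 1\right) \left(-22\right) + 3229} = \frac{1}{\left(-43\right) \left(-22\right) + 3229} = \frac{1}{946 + 3229} = \frac{1}{4175}$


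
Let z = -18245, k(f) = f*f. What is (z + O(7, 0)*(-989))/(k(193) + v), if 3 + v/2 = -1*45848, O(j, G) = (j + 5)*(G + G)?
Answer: 18245/54453 ≈ 0.33506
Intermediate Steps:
O(j, G) = 2*G*(5 + j) (O(j, G) = (5 + j)*(2*G) = 2*G*(5 + j))
k(f) = f**2
v = -91702 (v = -6 + 2*(-1*45848) = -6 + 2*(-45848) = -6 - 91696 = -91702)
(z + O(7, 0)*(-989))/(k(193) + v) = (-18245 + (2*0*(5 + 7))*(-989))/(193**2 - 91702) = (-18245 + (2*0*12)*(-989))/(37249 - 91702) = (-18245 + 0*(-989))/(-54453) = (-18245 + 0)*(-1/54453) = -18245*(-1/54453) = 18245/54453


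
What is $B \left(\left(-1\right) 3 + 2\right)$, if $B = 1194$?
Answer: $-1194$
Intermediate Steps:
$B \left(\left(-1\right) 3 + 2\right) = 1194 \left(\left(-1\right) 3 + 2\right) = 1194 \left(-3 + 2\right) = 1194 \left(-1\right) = -1194$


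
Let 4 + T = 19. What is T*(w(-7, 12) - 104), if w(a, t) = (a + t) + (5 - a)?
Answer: -1305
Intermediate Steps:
T = 15 (T = -4 + 19 = 15)
w(a, t) = 5 + t
T*(w(-7, 12) - 104) = 15*((5 + 12) - 104) = 15*(17 - 104) = 15*(-87) = -1305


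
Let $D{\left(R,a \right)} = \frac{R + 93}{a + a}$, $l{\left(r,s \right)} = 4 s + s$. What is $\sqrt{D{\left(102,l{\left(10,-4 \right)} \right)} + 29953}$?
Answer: $\frac{\sqrt{479170}}{4} \approx 173.06$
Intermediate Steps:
$l{\left(r,s \right)} = 5 s$
$D{\left(R,a \right)} = \frac{93 + R}{2 a}$
$\sqrt{D{\left(102,l{\left(10,-4 \right)} \right)} + 29953} = \sqrt{\frac{93 + 102}{2 \cdot 5 \left(-4\right)} + 29953} = \sqrt{\frac{1}{2} \frac{1}{-20} \cdot 195 + 29953} = \sqrt{\frac{1}{2} \left(- \frac{1}{20}\right) 195 + 29953} = \sqrt{- \frac{39}{8} + 29953} = \sqrt{\frac{239585}{8}} = \frac{\sqrt{479170}}{4}$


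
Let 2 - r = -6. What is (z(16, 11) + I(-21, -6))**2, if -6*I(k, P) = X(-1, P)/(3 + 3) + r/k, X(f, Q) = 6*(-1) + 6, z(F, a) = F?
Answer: 1024144/3969 ≈ 258.04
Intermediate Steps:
X(f, Q) = 0 (X(f, Q) = -6 + 6 = 0)
r = 8 (r = 2 - 1*(-6) = 2 + 6 = 8)
I(k, P) = -4/(3*k) (I(k, P) = -(0/(3 + 3) + 8/k)/6 = -(0/6 + 8/k)/6 = -(0*(1/6) + 8/k)/6 = -(0 + 8/k)/6 = -4/(3*k))
(z(16, 11) + I(-21, -6))**2 = (16 - 4/3/(-21))**2 = (16 - 4/3*(-1/21))**2 = (16 + 4/63)**2 = (1012/63)**2 = 1024144/3969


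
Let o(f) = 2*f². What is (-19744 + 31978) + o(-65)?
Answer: 20684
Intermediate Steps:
(-19744 + 31978) + o(-65) = (-19744 + 31978) + 2*(-65)² = 12234 + 2*4225 = 12234 + 8450 = 20684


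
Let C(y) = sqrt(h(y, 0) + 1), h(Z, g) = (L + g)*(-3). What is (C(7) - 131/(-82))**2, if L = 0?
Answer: 45369/6724 ≈ 6.7473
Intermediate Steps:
h(Z, g) = -3*g (h(Z, g) = (0 + g)*(-3) = g*(-3) = -3*g)
C(y) = 1 (C(y) = sqrt(-3*0 + 1) = sqrt(0 + 1) = sqrt(1) = 1)
(C(7) - 131/(-82))**2 = (1 - 131/(-82))**2 = (1 - 131*(-1/82))**2 = (1 + 131/82)**2 = (213/82)**2 = 45369/6724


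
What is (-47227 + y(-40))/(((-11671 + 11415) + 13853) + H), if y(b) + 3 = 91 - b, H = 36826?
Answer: -47099/50423 ≈ -0.93408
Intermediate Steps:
y(b) = 88 - b (y(b) = -3 + (91 - b) = 88 - b)
(-47227 + y(-40))/(((-11671 + 11415) + 13853) + H) = (-47227 + (88 - 1*(-40)))/(((-11671 + 11415) + 13853) + 36826) = (-47227 + (88 + 40))/((-256 + 13853) + 36826) = (-47227 + 128)/(13597 + 36826) = -47099/50423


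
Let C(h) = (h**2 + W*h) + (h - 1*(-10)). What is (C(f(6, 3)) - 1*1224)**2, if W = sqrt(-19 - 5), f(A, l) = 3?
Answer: 1444588 - 14424*I*sqrt(6) ≈ 1.4446e+6 - 35331.0*I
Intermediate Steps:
W = 2*I*sqrt(6) (W = sqrt(-24) = 2*I*sqrt(6) ≈ 4.899*I)
C(h) = 10 + h + h**2 + 2*I*h*sqrt(6) (C(h) = (h**2 + (2*I*sqrt(6))*h) + (h - 1*(-10)) = (h**2 + 2*I*h*sqrt(6)) + (h + 10) = (h**2 + 2*I*h*sqrt(6)) + (10 + h) = 10 + h + h**2 + 2*I*h*sqrt(6))
(C(f(6, 3)) - 1*1224)**2 = ((10 + 3 + 3**2 + 2*I*3*sqrt(6)) - 1*1224)**2 = ((10 + 3 + 9 + 6*I*sqrt(6)) - 1224)**2 = ((22 + 6*I*sqrt(6)) - 1224)**2 = (-1202 + 6*I*sqrt(6))**2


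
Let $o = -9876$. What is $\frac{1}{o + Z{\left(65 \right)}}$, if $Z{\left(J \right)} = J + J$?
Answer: $- \frac{1}{9746} \approx -0.00010261$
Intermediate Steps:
$Z{\left(J \right)} = 2 J$
$\frac{1}{o + Z{\left(65 \right)}} = \frac{1}{-9876 + 2 \cdot 65} = \frac{1}{-9876 + 130} = \frac{1}{-9746} = - \frac{1}{9746}$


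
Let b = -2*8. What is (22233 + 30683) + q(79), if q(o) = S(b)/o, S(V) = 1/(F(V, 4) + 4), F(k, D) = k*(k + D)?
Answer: 819351345/15484 ≈ 52916.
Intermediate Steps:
F(k, D) = k*(D + k)
b = -16
S(V) = 1/(4 + V*(4 + V)) (S(V) = 1/(V*(4 + V) + 4) = 1/(4 + V*(4 + V)))
q(o) = 1/(196*o) (q(o) = 1/((4 - 16*(4 - 16))*o) = 1/((4 - 16*(-12))*o) = 1/((4 + 192)*o) = 1/(196*o))
(22233 + 30683) + q(79) = (22233 + 30683) + (1/196)/79 = 52916 + (1/196)*(1/79) = 52916 + 1/15484 = 819351345/15484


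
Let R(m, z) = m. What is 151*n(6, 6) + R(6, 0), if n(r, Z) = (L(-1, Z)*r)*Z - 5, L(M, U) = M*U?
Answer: -33365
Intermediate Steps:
n(r, Z) = -5 - r*Z**2 (n(r, Z) = ((-Z)*r)*Z - 5 = (-Z*r)*Z - 5 = -r*Z**2 - 5 = -5 - r*Z**2)
151*n(6, 6) + R(6, 0) = 151*(-5 - 1*6*6**2) + 6 = 151*(-5 - 1*6*36) + 6 = 151*(-5 - 216) + 6 = 151*(-221) + 6 = -33371 + 6 = -33365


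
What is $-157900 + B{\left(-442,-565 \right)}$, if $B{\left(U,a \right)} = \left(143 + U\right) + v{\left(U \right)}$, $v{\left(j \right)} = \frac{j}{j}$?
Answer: $-158198$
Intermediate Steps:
$v{\left(j \right)} = 1$
$B{\left(U,a \right)} = 144 + U$ ($B{\left(U,a \right)} = \left(143 + U\right) + 1 = 144 + U$)
$-157900 + B{\left(-442,-565 \right)} = -157900 + \left(144 - 442\right) = -157900 - 298 = -158198$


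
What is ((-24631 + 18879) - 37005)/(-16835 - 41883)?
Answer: 3887/5338 ≈ 0.72818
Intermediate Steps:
((-24631 + 18879) - 37005)/(-16835 - 41883) = (-5752 - 37005)/(-58718) = -42757*(-1/58718) = 3887/5338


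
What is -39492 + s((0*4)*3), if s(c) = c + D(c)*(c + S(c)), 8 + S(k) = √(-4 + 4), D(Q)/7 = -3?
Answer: -39324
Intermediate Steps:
D(Q) = -21 (D(Q) = 7*(-3) = -21)
S(k) = -8 (S(k) = -8 + √(-4 + 4) = -8 + √0 = -8 + 0 = -8)
s(c) = 168 - 20*c (s(c) = c - 21*(c - 8) = c - 21*(-8 + c) = c + (168 - 21*c) = 168 - 20*c)
-39492 + s((0*4)*3) = -39492 + (168 - 20*0*4*3) = -39492 + (168 - 0*3) = -39492 + (168 - 20*0) = -39492 + (168 + 0) = -39492 + 168 = -39324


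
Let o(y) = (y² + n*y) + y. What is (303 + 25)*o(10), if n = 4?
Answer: 49200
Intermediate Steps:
o(y) = y² + 5*y (o(y) = (y² + 4*y) + y = y² + 5*y)
(303 + 25)*o(10) = (303 + 25)*(10*(5 + 10)) = 328*(10*15) = 328*150 = 49200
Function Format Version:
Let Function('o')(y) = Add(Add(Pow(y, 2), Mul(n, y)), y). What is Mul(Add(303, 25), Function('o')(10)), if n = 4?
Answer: 49200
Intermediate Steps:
Function('o')(y) = Add(Pow(y, 2), Mul(5, y)) (Function('o')(y) = Add(Add(Pow(y, 2), Mul(4, y)), y) = Add(Pow(y, 2), Mul(5, y)))
Mul(Add(303, 25), Function('o')(10)) = Mul(Add(303, 25), Mul(10, Add(5, 10))) = Mul(328, Mul(10, 15)) = Mul(328, 150) = 49200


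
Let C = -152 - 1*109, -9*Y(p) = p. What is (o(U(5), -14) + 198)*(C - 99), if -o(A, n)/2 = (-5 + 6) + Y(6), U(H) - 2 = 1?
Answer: -71040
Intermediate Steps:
Y(p) = -p/9
U(H) = 3 (U(H) = 2 + 1 = 3)
o(A, n) = -⅔ (o(A, n) = -2*((-5 + 6) - ⅑*6) = -2*(1 - ⅔) = -2*⅓ = -⅔)
C = -261 (C = -152 - 109 = -261)
(o(U(5), -14) + 198)*(C - 99) = (-⅔ + 198)*(-261 - 99) = (592/3)*(-360) = -71040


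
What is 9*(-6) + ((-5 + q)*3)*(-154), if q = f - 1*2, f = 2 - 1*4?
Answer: 4104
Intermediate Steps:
f = -2 (f = 2 - 4 = -2)
q = -4 (q = -2 - 1*2 = -2 - 2 = -4)
9*(-6) + ((-5 + q)*3)*(-154) = 9*(-6) + ((-5 - 4)*3)*(-154) = -54 - 9*3*(-154) = -54 - 27*(-154) = -54 + 4158 = 4104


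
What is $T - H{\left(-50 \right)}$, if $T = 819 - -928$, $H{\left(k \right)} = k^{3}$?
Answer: $126747$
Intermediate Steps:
$T = 1747$ ($T = 819 + 928 = 1747$)
$T - H{\left(-50 \right)} = 1747 - \left(-50\right)^{3} = 1747 - -125000 = 1747 + 125000 = 126747$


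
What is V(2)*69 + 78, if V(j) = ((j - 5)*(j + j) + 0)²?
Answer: 10014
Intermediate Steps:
V(j) = 4*j²*(-5 + j)² (V(j) = ((-5 + j)*(2*j) + 0)² = (2*j*(-5 + j) + 0)² = (2*j*(-5 + j))² = 4*j²*(-5 + j)²)
V(2)*69 + 78 = (4*2²*(-5 + 2)²)*69 + 78 = (4*4*(-3)²)*69 + 78 = (4*4*9)*69 + 78 = 144*69 + 78 = 9936 + 78 = 10014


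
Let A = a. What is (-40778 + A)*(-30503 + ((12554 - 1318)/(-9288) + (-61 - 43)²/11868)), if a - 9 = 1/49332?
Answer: 3276390333581207971/2634624792 ≈ 1.2436e+9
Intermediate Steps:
a = 443989/49332 (a = 9 + 1/49332 = 443989/49332 ≈ 9.0000)
A = 443989/49332 ≈ 9.0000
(-40778 + A)*(-30503 + ((12554 - 1318)/(-9288) + (-61 - 43)²/11868)) = (-40778 + 443989/49332)*(-30503 + ((12554 - 1318)/(-9288) + (-61 - 43)²/11868)) = -2011216307*(-30503 + (11236*(-1/9288) + (-104)²*(1/11868)))/49332 = -2011216307*(-30503 + (-2809/2322 + 10816*(1/11868)))/49332 = -2011216307*(-30503 + (-2809/2322 + 2704/2967))/49332 = -2011216307*(-30503 - 15935/53406)/49332 = -2011216307/49332*(-1629059153/53406) = 3276390333581207971/2634624792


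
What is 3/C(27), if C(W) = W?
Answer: 1/9 ≈ 0.11111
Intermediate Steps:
3/C(27) = 3/27 = (1/27)*3 = 1/9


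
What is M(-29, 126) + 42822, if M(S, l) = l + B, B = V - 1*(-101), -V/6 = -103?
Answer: 43667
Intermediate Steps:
V = 618 (V = -6*(-103) = 618)
B = 719 (B = 618 - 1*(-101) = 618 + 101 = 719)
M(S, l) = 719 + l (M(S, l) = l + 719 = 719 + l)
M(-29, 126) + 42822 = (719 + 126) + 42822 = 845 + 42822 = 43667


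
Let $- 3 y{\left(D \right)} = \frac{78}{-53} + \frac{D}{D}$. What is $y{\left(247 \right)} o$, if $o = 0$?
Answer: $0$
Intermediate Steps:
$y{\left(D \right)} = \frac{25}{159}$ ($y{\left(D \right)} = - \frac{\frac{78}{-53} + \frac{D}{D}}{3} = - \frac{78 \left(- \frac{1}{53}\right) + 1}{3} = - \frac{- \frac{78}{53} + 1}{3} = \left(- \frac{1}{3}\right) \left(- \frac{25}{53}\right) = \frac{25}{159}$)
$y{\left(247 \right)} o = \frac{25}{159} \cdot 0 = 0$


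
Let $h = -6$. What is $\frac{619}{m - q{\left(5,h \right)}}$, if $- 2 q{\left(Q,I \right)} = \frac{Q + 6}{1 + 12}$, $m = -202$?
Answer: $- \frac{16094}{5241} \approx -3.0708$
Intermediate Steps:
$q{\left(Q,I \right)} = - \frac{3}{13} - \frac{Q}{26}$ ($q{\left(Q,I \right)} = - \frac{\left(Q + 6\right) \frac{1}{1 + 12}}{2} = - \frac{\left(6 + Q\right) \frac{1}{13}}{2} = - \frac{\frac{6}{13} + \frac{Q}{13}}{2} = - \frac{3}{13} - \frac{Q}{26}$)
$\frac{619}{m - q{\left(5,h \right)}} = \frac{619}{-202 - \left(- \frac{3}{13} - \frac{5}{26}\right)} = \frac{619}{-202 - - \frac{11}{26}} = \frac{619}{-202 + \frac{11}{26}} = \frac{619}{- \frac{5241}{26}} = 619 \left(- \frac{26}{5241}\right) = - \frac{16094}{5241}$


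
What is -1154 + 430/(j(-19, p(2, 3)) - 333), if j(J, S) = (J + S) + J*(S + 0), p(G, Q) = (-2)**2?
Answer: -244863/212 ≈ -1155.0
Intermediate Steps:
p(G, Q) = 4
j(J, S) = J + S + J*S (j(J, S) = (J + S) + J*S = J + S + J*S)
-1154 + 430/(j(-19, p(2, 3)) - 333) = -1154 + 430/((-19 + 4 - 19*4) - 333) = -1154 + 430/((-19 + 4 - 76) - 333) = -1154 + 430/(-91 - 333) = -1154 + 430/(-424) = -1154 - 1/424*430 = -1154 - 215/212 = -244863/212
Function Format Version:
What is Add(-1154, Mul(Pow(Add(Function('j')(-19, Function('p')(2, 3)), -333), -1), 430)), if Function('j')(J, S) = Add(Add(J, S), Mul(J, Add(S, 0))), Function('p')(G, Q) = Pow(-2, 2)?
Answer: Rational(-244863, 212) ≈ -1155.0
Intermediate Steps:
Function('p')(G, Q) = 4
Function('j')(J, S) = Add(J, S, Mul(J, S)) (Function('j')(J, S) = Add(Add(J, S), Mul(J, S)) = Add(J, S, Mul(J, S)))
Add(-1154, Mul(Pow(Add(Function('j')(-19, Function('p')(2, 3)), -333), -1), 430)) = Add(-1154, Mul(Pow(Add(Add(-19, 4, Mul(-19, 4)), -333), -1), 430)) = Add(-1154, Mul(Pow(Add(Add(-19, 4, -76), -333), -1), 430)) = Add(-1154, Mul(Pow(Add(-91, -333), -1), 430)) = Add(-1154, Mul(Pow(-424, -1), 430)) = Add(-1154, Mul(Rational(-1, 424), 430)) = Add(-1154, Rational(-215, 212)) = Rational(-244863, 212)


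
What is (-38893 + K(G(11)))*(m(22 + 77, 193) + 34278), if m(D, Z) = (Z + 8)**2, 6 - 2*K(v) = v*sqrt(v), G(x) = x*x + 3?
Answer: -2904266310 - 9260196*sqrt(31) ≈ -2.9558e+9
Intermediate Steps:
G(x) = 3 + x**2 (G(x) = x**2 + 3 = 3 + x**2)
K(v) = 3 - v**(3/2)/2 (K(v) = 3 - v*sqrt(v)/2 = 3 - v**(3/2)/2)
m(D, Z) = (8 + Z)**2
(-38893 + K(G(11)))*(m(22 + 77, 193) + 34278) = (-38893 + (3 - (3 + 11**2)**(3/2)/2))*((8 + 193)**2 + 34278) = (-38893 + (3 - (3 + 121)**(3/2)/2))*(201**2 + 34278) = (-38893 + (3 - 124*sqrt(31)))*(40401 + 34278) = (-38893 + (3 - 124*sqrt(31)))*74679 = (-38890 - 124*sqrt(31))*74679 = -2904266310 - 9260196*sqrt(31)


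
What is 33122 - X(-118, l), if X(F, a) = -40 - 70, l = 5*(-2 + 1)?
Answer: 33232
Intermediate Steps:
l = -5 (l = 5*(-1) = -5)
X(F, a) = -110
33122 - X(-118, l) = 33122 - 1*(-110) = 33122 + 110 = 33232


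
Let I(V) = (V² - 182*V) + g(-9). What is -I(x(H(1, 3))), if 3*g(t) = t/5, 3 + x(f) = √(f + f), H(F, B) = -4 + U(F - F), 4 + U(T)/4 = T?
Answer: -2572/5 + 376*I*√10 ≈ -514.4 + 1189.0*I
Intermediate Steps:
U(T) = -16 + 4*T
H(F, B) = -20 (H(F, B) = -4 + (-16 + 4*(F - F)) = -4 + (-16 + 4*0) = -4 + (-16 + 0) = -4 - 16 = -20)
x(f) = -3 + √2*√f (x(f) = -3 + √(f + f) = -3 + √(2*f) = -3 + √2*√f)
g(t) = t/15 (g(t) = (t/5)/3 = t/15)
I(V) = -⅗ + V² - 182*V (I(V) = (V² - 182*V) + (1/15)*(-9) = (V² - 182*V) - ⅗ = -⅗ + V² - 182*V)
-I(x(H(1, 3))) = -(-⅗ + (-3 + √2*√(-20))² - 182*(-3 + √2*√(-20))) = -(-⅗ + (-3 + √2*(2*I*√5))² - 182*(-3 + √2*(2*I*√5))) = -(-⅗ + (-3 + 2*I*√10)² - 182*(-3 + 2*I*√10)) = -(-⅗ + (-3 + 2*I*√10)² + (546 - 364*I*√10)) = -(2727/5 + (-3 + 2*I*√10)² - 364*I*√10) = -2727/5 - (-3 + 2*I*√10)² + 364*I*√10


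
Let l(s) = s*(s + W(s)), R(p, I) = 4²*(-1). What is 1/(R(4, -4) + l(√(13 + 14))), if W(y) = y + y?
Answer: 1/65 ≈ 0.015385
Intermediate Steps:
W(y) = 2*y
R(p, I) = -16 (R(p, I) = 16*(-1) = -16)
l(s) = 3*s² (l(s) = s*(s + 2*s) = s*(3*s) = 3*s²)
1/(R(4, -4) + l(√(13 + 14))) = 1/(-16 + 3*(√(13 + 14))²) = 1/(-16 + 3*(√27)²) = 1/(-16 + 3*(3*√3)²) = 1/(-16 + 3*27) = 1/(-16 + 81) = 1/65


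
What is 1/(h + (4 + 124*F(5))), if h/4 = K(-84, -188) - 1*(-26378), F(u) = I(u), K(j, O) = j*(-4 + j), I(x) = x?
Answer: 1/135704 ≈ 7.3690e-6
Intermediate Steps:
F(u) = u
h = 135080 (h = 4*(-84*(-4 - 84) - 1*(-26378)) = 4*(-84*(-88) + 26378) = 4*(7392 + 26378) = 4*33770 = 135080)
1/(h + (4 + 124*F(5))) = 1/(135080 + (4 + 124*5)) = 1/(135080 + (4 + 620)) = 1/(135080 + 624) = 1/135704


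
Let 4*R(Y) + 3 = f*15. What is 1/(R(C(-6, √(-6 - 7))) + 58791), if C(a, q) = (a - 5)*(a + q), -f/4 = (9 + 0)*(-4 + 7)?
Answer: 4/233541 ≈ 1.7128e-5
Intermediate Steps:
f = -108 (f = -4*(9 + 0)*(-4 + 7) = -36*3 = -4*27 = -108)
C(a, q) = (-5 + a)*(a + q)
R(Y) = -1623/4 (R(Y) = -¾ + (-108*15)/4 = -¾ + (¼)*(-1620) = -¾ - 405 = -1623/4)
1/(R(C(-6, √(-6 - 7))) + 58791) = 1/(-1623/4 + 58791) = 1/(233541/4) = 4/233541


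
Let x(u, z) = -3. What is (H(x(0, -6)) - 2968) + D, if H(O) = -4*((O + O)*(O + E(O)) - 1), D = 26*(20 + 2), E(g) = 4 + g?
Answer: -2440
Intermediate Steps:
D = 572 (D = 26*22 = 572)
H(O) = 4 - 8*O*(4 + 2*O) (H(O) = -4*((O + O)*(O + (4 + O)) - 1) = -4*((2*O)*(4 + 2*O) - 1) = -4*(2*O*(4 + 2*O) - 1) = -4*(-1 + 2*O*(4 + 2*O)) = 4 - 8*O*(4 + 2*O))
(H(x(0, -6)) - 2968) + D = ((4 - 32*(-3) - 16*(-3)²) - 2968) + 572 = ((4 + 96 - 16*9) - 2968) + 572 = ((4 + 96 - 144) - 2968) + 572 = (-44 - 2968) + 572 = -3012 + 572 = -2440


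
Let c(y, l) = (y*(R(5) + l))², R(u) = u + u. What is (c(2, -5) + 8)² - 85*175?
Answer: -3211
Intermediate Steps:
R(u) = 2*u
c(y, l) = y²*(10 + l)² (c(y, l) = (y*(2*5 + l))² = (y*(10 + l))² = y²*(10 + l)²)
(c(2, -5) + 8)² - 85*175 = (2²*(10 - 5)² + 8)² - 85*175 = (4*5² + 8)² - 14875 = (4*25 + 8)² - 14875 = (100 + 8)² - 14875 = 108² - 14875 = 11664 - 14875 = -3211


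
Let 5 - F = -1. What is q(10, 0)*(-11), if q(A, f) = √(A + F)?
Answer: -44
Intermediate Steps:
F = 6 (F = 5 - 1*(-1) = 5 + 1 = 6)
q(A, f) = √(6 + A) (q(A, f) = √(A + 6) = √(6 + A))
q(10, 0)*(-11) = √(6 + 10)*(-11) = √16*(-11) = 4*(-11) = -44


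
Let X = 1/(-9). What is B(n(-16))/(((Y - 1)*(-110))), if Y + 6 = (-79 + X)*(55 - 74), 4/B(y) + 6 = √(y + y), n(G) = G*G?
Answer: -27/88128425 - 72*√2/88128425 ≈ -1.4618e-6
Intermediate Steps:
X = -⅑ ≈ -0.11111
n(G) = G²
B(y) = 4/(-6 + √2*√y) (B(y) = 4/(-6 + √(y + y)) = 4/(-6 + √(2*y)) = 4/(-6 + √2*√y))
Y = 13474/9 (Y = -6 + (-79 - ⅑)*(55 - 74) = -6 - 712/9*(-19) = -6 + 13528/9 = 13474/9 ≈ 1497.1)
B(n(-16))/(((Y - 1)*(-110))) = (4/(-6 + √2*√((-16)²)))/(((13474/9 - 1)*(-110))) = (4/(-6 + √2*√256))/(((13465/9)*(-110))) = (4/(-6 + √2*16))/(-1481150/9) = (4/(-6 + 16*√2))*(-9/1481150) = -18/(740575*(-6 + 16*√2))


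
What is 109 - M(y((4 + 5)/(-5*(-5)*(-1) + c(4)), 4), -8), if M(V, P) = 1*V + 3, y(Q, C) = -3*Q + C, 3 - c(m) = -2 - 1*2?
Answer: 201/2 ≈ 100.50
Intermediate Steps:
c(m) = 7 (c(m) = 3 - (-2 - 1*2) = 3 - (-2 - 2) = 3 - 1*(-4) = 3 + 4 = 7)
y(Q, C) = C - 3*Q
M(V, P) = 3 + V (M(V, P) = V + 3 = 3 + V)
109 - M(y((4 + 5)/(-5*(-5)*(-1) + c(4)), 4), -8) = 109 - (3 + (4 - 3*(4 + 5)/(-5*(-5)*(-1) + 7))) = 109 - (3 + (4 - 27/(25*(-1) + 7))) = 109 - (3 + (4 - 27/(-25 + 7))) = 109 - (3 + (4 - 27/(-18))) = 109 - (3 + (4 - 27*(-1)/18)) = 109 - (3 + (4 - 3*(-1/2))) = 109 - (3 + (4 + 3/2)) = 109 - (3 + 11/2) = 109 - 1*17/2 = 109 - 17/2 = 201/2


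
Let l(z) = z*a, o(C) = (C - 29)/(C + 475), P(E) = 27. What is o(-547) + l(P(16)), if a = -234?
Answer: -6310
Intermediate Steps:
o(C) = (-29 + C)/(475 + C)
l(z) = -234*z (l(z) = z*(-234) = -234*z)
o(-547) + l(P(16)) = (-29 - 547)/(475 - 547) - 234*27 = -576/(-72) - 6318 = -1/72*(-576) - 6318 = 8 - 6318 = -6310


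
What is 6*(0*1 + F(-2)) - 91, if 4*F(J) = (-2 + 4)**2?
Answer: -85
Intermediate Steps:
F(J) = 1 (F(J) = (-2 + 4)**2/4 = (1/4)*2**2 = (1/4)*4 = 1)
6*(0*1 + F(-2)) - 91 = 6*(0*1 + 1) - 91 = 6*(0 + 1) - 91 = 6*1 - 91 = 6 - 91 = -85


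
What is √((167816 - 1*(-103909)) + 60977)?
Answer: √332702 ≈ 576.80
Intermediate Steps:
√((167816 - 1*(-103909)) + 60977) = √((167816 + 103909) + 60977) = √(271725 + 60977) = √332702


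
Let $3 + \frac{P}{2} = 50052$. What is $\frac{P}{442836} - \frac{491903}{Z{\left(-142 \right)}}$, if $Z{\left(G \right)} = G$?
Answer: $\frac{3025646817}{873371} \approx 3464.3$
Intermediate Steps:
$P = 100098$ ($P = -6 + 2 \cdot 50052 = -6 + 100104 = 100098$)
$\frac{P}{442836} - \frac{491903}{Z{\left(-142 \right)}} = \frac{100098}{442836} - \frac{491903}{-142} = 100098 \cdot \frac{1}{442836} - - \frac{491903}{142} = \frac{5561}{24602} + \frac{491903}{142} = \frac{3025646817}{873371}$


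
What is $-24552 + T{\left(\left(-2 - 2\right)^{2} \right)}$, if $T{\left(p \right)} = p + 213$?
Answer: $-24323$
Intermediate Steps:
$T{\left(p \right)} = 213 + p$
$-24552 + T{\left(\left(-2 - 2\right)^{2} \right)} = -24552 + \left(213 + \left(-2 - 2\right)^{2}\right) = -24552 + \left(213 + \left(-4\right)^{2}\right) = -24552 + \left(213 + 16\right) = -24552 + 229 = -24323$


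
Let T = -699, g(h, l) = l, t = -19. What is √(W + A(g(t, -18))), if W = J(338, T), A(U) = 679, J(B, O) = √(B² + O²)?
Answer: √(679 + √602845) ≈ 38.150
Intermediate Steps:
W = √602845 (W = √(338² + (-699)²) = √(114244 + 488601) = √602845 ≈ 776.43)
√(W + A(g(t, -18))) = √(√602845 + 679) = √(679 + √602845)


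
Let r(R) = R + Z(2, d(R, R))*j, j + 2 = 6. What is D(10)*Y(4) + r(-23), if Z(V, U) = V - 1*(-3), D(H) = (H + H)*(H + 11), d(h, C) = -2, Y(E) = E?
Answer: 1677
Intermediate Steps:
j = 4 (j = -2 + 6 = 4)
D(H) = 2*H*(11 + H) (D(H) = (2*H)*(11 + H) = 2*H*(11 + H))
Z(V, U) = 3 + V (Z(V, U) = V + 3 = 3 + V)
r(R) = 20 + R (r(R) = R + (3 + 2)*4 = R + 5*4 = R + 20 = 20 + R)
D(10)*Y(4) + r(-23) = (2*10*(11 + 10))*4 + (20 - 23) = (2*10*21)*4 - 3 = 420*4 - 3 = 1680 - 3 = 1677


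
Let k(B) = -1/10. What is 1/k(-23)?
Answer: -10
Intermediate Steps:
k(B) = -⅒ (k(B) = -1*⅒ = -⅒)
1/k(-23) = 1/(-⅒) = -10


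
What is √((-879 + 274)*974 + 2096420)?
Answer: 5*√60286 ≈ 1227.7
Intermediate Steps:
√((-879 + 274)*974 + 2096420) = √(-605*974 + 2096420) = √(-589270 + 2096420) = √1507150 = 5*√60286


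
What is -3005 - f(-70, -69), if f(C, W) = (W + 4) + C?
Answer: -2870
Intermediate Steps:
f(C, W) = 4 + C + W (f(C, W) = (4 + W) + C = 4 + C + W)
-3005 - f(-70, -69) = -3005 - (4 - 70 - 69) = -3005 - 1*(-135) = -3005 + 135 = -2870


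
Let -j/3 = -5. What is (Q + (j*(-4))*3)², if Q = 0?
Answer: 32400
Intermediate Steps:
j = 15 (j = -3*(-5) = 15)
(Q + (j*(-4))*3)² = (0 + (15*(-4))*3)² = (0 - 60*3)² = (0 - 180)² = (-180)² = 32400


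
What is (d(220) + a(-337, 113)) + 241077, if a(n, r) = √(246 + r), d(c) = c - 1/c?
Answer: 53085339/220 + √359 ≈ 2.4132e+5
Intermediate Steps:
(d(220) + a(-337, 113)) + 241077 = ((220 - 1/220) + √(246 + 113)) + 241077 = ((220 - 1*1/220) + √359) + 241077 = ((220 - 1/220) + √359) + 241077 = (48399/220 + √359) + 241077 = 53085339/220 + √359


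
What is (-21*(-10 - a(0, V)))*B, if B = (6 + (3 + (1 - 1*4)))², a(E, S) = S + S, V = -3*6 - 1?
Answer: -21168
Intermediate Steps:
V = -19 (V = -18 - 1 = -19)
a(E, S) = 2*S
B = 36 (B = (6 + (3 + (1 - 4)))² = (6 + (3 - 3))² = (6 + 0)² = 6² = 36)
(-21*(-10 - a(0, V)))*B = -21*(-10 - 2*(-19))*36 = -21*(-10 - 1*(-38))*36 = -21*(-10 + 38)*36 = -21*28*36 = -588*36 = -21168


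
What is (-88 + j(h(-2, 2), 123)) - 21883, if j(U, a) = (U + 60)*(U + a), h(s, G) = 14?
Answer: -11833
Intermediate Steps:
j(U, a) = (60 + U)*(U + a)
(-88 + j(h(-2, 2), 123)) - 21883 = (-88 + (14**2 + 60*14 + 60*123 + 14*123)) - 21883 = (-88 + (196 + 840 + 7380 + 1722)) - 21883 = (-88 + 10138) - 21883 = 10050 - 21883 = -11833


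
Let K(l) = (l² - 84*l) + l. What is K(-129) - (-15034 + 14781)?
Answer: 27601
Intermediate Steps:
K(l) = l² - 83*l
K(-129) - (-15034 + 14781) = -129*(-83 - 129) - (-15034 + 14781) = -129*(-212) - 1*(-253) = 27348 + 253 = 27601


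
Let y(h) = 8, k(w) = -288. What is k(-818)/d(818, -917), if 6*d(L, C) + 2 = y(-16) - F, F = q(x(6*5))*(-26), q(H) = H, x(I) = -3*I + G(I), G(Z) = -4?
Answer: 864/1219 ≈ 0.70878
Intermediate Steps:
x(I) = -4 - 3*I (x(I) = -3*I - 4 = -4 - 3*I)
F = 2444 (F = (-4 - 18*5)*(-26) = (-4 - 3*30)*(-26) = (-4 - 90)*(-26) = -94*(-26) = 2444)
d(L, C) = -1219/3 (d(L, C) = -⅓ + (8 - 1*2444)/6 = -⅓ + (8 - 2444)/6 = -⅓ + (⅙)*(-2436) = -⅓ - 406 = -1219/3)
k(-818)/d(818, -917) = -288/(-1219/3) = -288*(-3/1219) = 864/1219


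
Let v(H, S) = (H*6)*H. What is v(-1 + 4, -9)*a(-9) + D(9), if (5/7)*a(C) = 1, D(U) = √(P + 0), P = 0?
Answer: 378/5 ≈ 75.600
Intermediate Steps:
D(U) = 0 (D(U) = √(0 + 0) = √0 = 0)
a(C) = 7/5 (a(C) = (7/5)*1 = 7/5)
v(H, S) = 6*H² (v(H, S) = (6*H)*H = 6*H²)
v(-1 + 4, -9)*a(-9) + D(9) = (6*(-1 + 4)²)*(7/5) + 0 = (6*3²)*(7/5) + 0 = (6*9)*(7/5) + 0 = 54*(7/5) + 0 = 378/5 + 0 = 378/5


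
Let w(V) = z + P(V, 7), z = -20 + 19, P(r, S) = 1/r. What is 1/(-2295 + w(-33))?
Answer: -33/75769 ≈ -0.00043553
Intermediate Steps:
z = -1
w(V) = -1 + 1/V
1/(-2295 + w(-33)) = 1/(-2295 + (1 - 1*(-33))/(-33)) = 1/(-2295 - (1 + 33)/33) = 1/(-2295 - 1/33*34) = 1/(-2295 - 34/33) = 1/(-75769/33) = -33/75769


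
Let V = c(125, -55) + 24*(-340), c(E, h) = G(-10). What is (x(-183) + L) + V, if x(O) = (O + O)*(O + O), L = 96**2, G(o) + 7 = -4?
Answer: 135001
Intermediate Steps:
G(o) = -11 (G(o) = -7 - 4 = -11)
c(E, h) = -11
L = 9216
x(O) = 4*O**2 (x(O) = (2*O)*(2*O) = 4*O**2)
V = -8171 (V = -11 + 24*(-340) = -11 - 8160 = -8171)
(x(-183) + L) + V = (4*(-183)**2 + 9216) - 8171 = (4*33489 + 9216) - 8171 = (133956 + 9216) - 8171 = 143172 - 8171 = 135001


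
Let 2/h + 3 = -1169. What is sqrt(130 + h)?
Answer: sqrt(44640894)/586 ≈ 11.402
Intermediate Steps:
h = -1/586 (h = 2/(-3 - 1169) = 2/(-1172) = 2*(-1/1172) = -1/586 ≈ -0.0017065)
sqrt(130 + h) = sqrt(130 - 1/586) = sqrt(76179/586) = sqrt(44640894)/586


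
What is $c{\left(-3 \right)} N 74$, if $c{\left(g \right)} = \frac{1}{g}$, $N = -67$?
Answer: $\frac{4958}{3} \approx 1652.7$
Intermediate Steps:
$c{\left(-3 \right)} N 74 = \frac{1}{-3} \left(-67\right) 74 = \left(- \frac{1}{3}\right) \left(-67\right) 74 = \frac{67}{3} \cdot 74 = \frac{4958}{3}$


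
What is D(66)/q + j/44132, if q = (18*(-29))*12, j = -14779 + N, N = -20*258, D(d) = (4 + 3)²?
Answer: -31765091/69110712 ≈ -0.45963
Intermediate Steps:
D(d) = 49 (D(d) = 7² = 49)
N = -5160
j = -19939 (j = -14779 - 5160 = -19939)
q = -6264 (q = -522*12 = -6264)
D(66)/q + j/44132 = 49/(-6264) - 19939/44132 = 49*(-1/6264) - 19939*1/44132 = -49/6264 - 19939/44132 = -31765091/69110712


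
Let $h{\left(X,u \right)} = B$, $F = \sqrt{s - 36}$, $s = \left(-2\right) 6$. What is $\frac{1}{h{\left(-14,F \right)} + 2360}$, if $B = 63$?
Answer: $\frac{1}{2423} \approx 0.00041271$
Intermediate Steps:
$s = -12$
$F = 4 i \sqrt{3}$ ($F = \sqrt{-12 - 36} = \sqrt{-48} = 4 i \sqrt{3} \approx 6.9282 i$)
$h{\left(X,u \right)} = 63$
$\frac{1}{h{\left(-14,F \right)} + 2360} = \frac{1}{63 + 2360} = \frac{1}{2423}$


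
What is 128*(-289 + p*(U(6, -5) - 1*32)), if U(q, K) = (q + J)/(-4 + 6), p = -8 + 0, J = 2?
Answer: -8320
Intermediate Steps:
p = -8
U(q, K) = 1 + q/2 (U(q, K) = (q + 2)/(-4 + 6) = (2 + q)/2 = (2 + q)*(1/2) = 1 + q/2)
128*(-289 + p*(U(6, -5) - 1*32)) = 128*(-289 - 8*((1 + (1/2)*6) - 1*32)) = 128*(-289 - 8*((1 + 3) - 32)) = 128*(-289 - 8*(4 - 32)) = 128*(-289 - 8*(-28)) = 128*(-289 + 224) = 128*(-65) = -8320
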